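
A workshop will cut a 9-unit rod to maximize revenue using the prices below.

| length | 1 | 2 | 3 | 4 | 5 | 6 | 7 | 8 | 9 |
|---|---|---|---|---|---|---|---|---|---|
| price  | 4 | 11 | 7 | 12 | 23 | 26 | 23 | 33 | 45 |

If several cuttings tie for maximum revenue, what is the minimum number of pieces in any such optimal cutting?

5

Let r[k] be the best obtainable value from length k. For each k, try every first piece i and keep the best of price[i] + r[k−i].
r[1] = 4
r[2] = 11
r[3] = 15  (first piece 1, then r[2]=11)
r[4] = 22  (first piece 2, then r[2]=11)
r[5] = 26  (first piece 1, then r[4]=22)
r[6] = 33  (first piece 2, then r[4]=22)
r[7] = 37  (first piece 1, then r[6]=33)
r[8] = 44  (first piece 2, then r[6]=33)
r[9] = 48  (first piece 1, then r[8]=44)
Maximum revenue is $48.
Now minimize piece count subject to staying optimal: for each k, pieces[k] = 1 + min over i with p[i]+r[k−i]=r[k] of pieces[k−i].
pieces[6] = 3
pieces[7] = 4
pieces[8] = 4
pieces[9] = 5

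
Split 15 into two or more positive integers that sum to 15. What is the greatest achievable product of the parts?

Define g[k] = max over 1≤i<k of i · max(k−i, g[k−i]); the inner max lets the remainder stay uncut if that's better.
g[2] = 1·max(1,0) = 1·1 = 1
g[3] = max(1·2, 2·1) = 2
g[4] = max(1·3, 2·2, 3·1) = 4
g[5] = max(1·4, 2·3, 3·2, 4·1) = 6
g[6] = max(1·6, 2·4, 3·3, 4·2, 5·1) = 9
g[7] = max(1·9, 2·6, 3·4, 4·3, 5·2, 6·1) = 12
g[8] = max(1·12, 2·9, 3·6, …, 6·2, 7·1) = 18
g[9] = max(1·18, 2·12, 3·9, …, 7·2, 8·1) = 27
g[10] = max(1·27, 2·18, 3·12, …, 8·2, 9·1) = 36
g[11] = max(1·36, 2·27, 3·18, …, 9·2, 10·1) = 54
g[12] = max(1·54, 2·36, 3·27, …, 10·2, 11·1) = 81
g[13] = max(1·81, 2·54, 3·36, …, 11·2, 12·1) = 108
g[14] = max(1·108, 2·81, 3·54, …, 12·2, 13·1) = 162
g[15] = max(1·162, 2·108, 3·81, …, 13·2, 14·1) = 243
One optimal split: 3 + 3 + 3 + 3 + 3; product 3·3·3·3·3 = 243.

243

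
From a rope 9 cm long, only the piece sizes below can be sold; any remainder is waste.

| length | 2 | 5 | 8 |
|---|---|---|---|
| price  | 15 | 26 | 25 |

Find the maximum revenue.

Let r[k] be the best obtainable value from length k. For each k, try every first piece i and keep the best of price[i] + r[k−i].
r[1] = 0
r[2] = 15
r[3] = 15
r[4] = 30  (first piece 2, then r[2]=15)
r[5] = 30
r[6] = 45  (first piece 2, then r[4]=30)
r[7] = 45
r[8] = 60  (first piece 2, then r[6]=45)
r[9] = 60
One optimal cutting: pieces 2 + 2 + 2 + 2 with 1 cm of scrap → 60.

60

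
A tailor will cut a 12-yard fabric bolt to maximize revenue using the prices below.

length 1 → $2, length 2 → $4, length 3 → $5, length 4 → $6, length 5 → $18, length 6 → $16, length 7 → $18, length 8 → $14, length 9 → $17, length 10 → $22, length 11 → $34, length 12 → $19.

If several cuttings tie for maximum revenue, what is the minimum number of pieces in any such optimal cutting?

3

Build r[k] bottom-up: r[k] = max over allowed piece i of (p[i] + r[k−i]).
r[1] = 2
r[2] = max(2+2, 4+0) = 4
r[3] = max(2+4, 4+2, 5+0) = 6
r[4] = max(2+6, 4+4, 5+2, 6+0) = 8
r[5] = max(2+8, 4+6, 5+4, 6+2, 18+0) = 18
r[6] = max(2+18, 4+8, 5+6, 6+4, 18+2, 16+0) = 20
r[7] = max(2+20, 4+18, 5+8, …, 16+2, 18+0) = 22
r[8] = max(2+22, 4+20, 5+18, …, 18+2, 14+0) = 24
r[9] = max(2+24, 4+22, 5+20, …, 14+2, 17+0) = 26
r[10] = max(2+26, 4+24, 5+22, …, 17+2, 22+0) = 36
r[11] = max(2+36, 4+26, 5+24, …, 22+2, 34+0) = 38
r[12] = max(2+38, 4+36, 5+26, …, 34+2, 19+0) = 40
Maximum revenue is $40.
Now minimize piece count subject to staying optimal: for each k, pieces[k] = 1 + min over i with p[i]+r[k−i]=r[k] of pieces[k−i].
pieces[9] = 3
pieces[10] = 2
pieces[11] = 3
pieces[12] = 3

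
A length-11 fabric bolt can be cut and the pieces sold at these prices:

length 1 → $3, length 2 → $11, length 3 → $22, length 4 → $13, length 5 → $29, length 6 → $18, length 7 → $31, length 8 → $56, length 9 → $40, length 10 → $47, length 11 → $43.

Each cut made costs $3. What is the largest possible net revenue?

Consider every possible first cut. net[k] is the best of p[i]+net[k−i] over all sellable i≤k, charging 3 whenever i<k.
net[1] = 3
net[2] = max(3+3-3, 11+0) = 11
net[3] = max(3+11-3, 11+3-3, 22+0) = 22
net[4] = max(3+22-3, 11+11-3, 22+3-3, 13+0) = 22
net[5] = max(3+22-3, 11+22-3, 22+11-3, 13+3-3, 29+0) = 30
net[6] = max(3+30-3, 11+22-3, 22+22-3, 13+11-3, 29+3-3, 18+0) = 41
net[7] = max(3+41-3, 11+30-3, 22+22-3, …, 18+3-3, 31+0) = 41
net[8] = max(3+41-3, 11+41-3, 22+30-3, …, 31+3-3, 56+0) = 56
net[9] = max(3+56-3, 11+41-3, 22+41-3, …, 56+3-3, 40+0) = 60
net[10] = max(3+60-3, 11+56-3, 22+41-3, …, 40+3-3, 47+0) = 64
net[11] = max(3+64-3, 11+60-3, 22+56-3, …, 47+3-3, 43+0) = 75
One optimal plan: pieces 8 + 3 (1 cut) → $78 − $3 = $75.

75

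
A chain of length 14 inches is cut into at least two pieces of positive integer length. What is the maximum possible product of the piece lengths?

162

Fill m[k] for k=2..14: at each k try every first piece i and multiply by the better of (k−i) uncut or m[k−i].
Small cases: m[2]=1, m[3]=2, m[4]=4, m[5]=6, m[6]=9, m[7]=12, m[8]=18.
m[9] = max(1×18, 2×12, 3×9, …, 7×2, 8×1) = 27
m[10] = max(1×27, 2×18, 3×12, …, 8×2, 9×1) = 36
m[11] = max(1×36, 2×27, 3×18, …, 9×2, 10×1) = 54
m[12] = max(1×54, 2×36, 3×27, …, 10×2, 11×1) = 81
m[13] = max(1×81, 2×54, 3×36, …, 11×2, 12×1) = 108
m[14] = max(1×108, 2×81, 3×54, …, 12×2, 13×1) = 162
One optimal split: 3 + 3 + 3 + 3 + 2; product 3×3×3×3×2 = 162.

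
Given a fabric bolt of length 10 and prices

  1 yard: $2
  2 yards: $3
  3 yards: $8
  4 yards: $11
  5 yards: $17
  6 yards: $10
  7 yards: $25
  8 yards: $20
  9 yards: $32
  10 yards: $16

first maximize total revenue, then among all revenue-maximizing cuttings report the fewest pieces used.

Consider every possible first cut. r[k] is the best of p[i]+r[k−i] over all sellable i≤k.
r[1] = 2
r[2] = max(2+2, 3+0) = 4
r[3] = max(2+4, 3+2, 8+0) = 8
r[4] = max(2+8, 3+4, 8+2, 11+0) = 11
r[5] = max(2+11, 3+8, 8+4, 11+2, 17+0) = 17
r[6] = max(2+17, 3+11, 8+8, 11+4, 17+2, 10+0) = 19
r[7] = max(2+19, 3+17, 8+11, …, 10+2, 25+0) = 25
r[8] = max(2+25, 3+19, 8+17, …, 25+2, 20+0) = 27
r[9] = max(2+27, 3+25, 8+19, …, 20+2, 32+0) = 32
r[10] = max(2+32, 3+27, 8+25, …, 32+2, 16+0) = 34
Maximum revenue is $34.
Now minimize piece count subject to staying optimal: for each k, pieces[k] = 1 + min over i with p[i]+r[k−i]=r[k] of pieces[k−i].
pieces[7] = 1
pieces[8] = 2
pieces[9] = 1
pieces[10] = 2

2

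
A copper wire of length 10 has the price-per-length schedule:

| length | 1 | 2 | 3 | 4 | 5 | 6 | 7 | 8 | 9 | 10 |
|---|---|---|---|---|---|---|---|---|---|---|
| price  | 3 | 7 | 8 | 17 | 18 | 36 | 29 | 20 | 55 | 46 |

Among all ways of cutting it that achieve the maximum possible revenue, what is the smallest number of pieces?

Let r[k] be the best obtainable value from length k. For each k, try every first piece i and keep the best of price[i] + r[k−i].
r[1] = 3
r[2] = 7
r[3] = 10  (first piece 1, then r[2]=7)
r[4] = 17
r[5] = 20  (first piece 1, then r[4]=17)
r[6] = 36
r[7] = 39  (first piece 1, then r[6]=36)
r[8] = 43  (first piece 2, then r[6]=36)
r[9] = 55
r[10] = 58  (first piece 1, then r[9]=55)
Maximum revenue is €58.
Now minimize piece count subject to staying optimal: for each k, pieces[k] = 1 + min over i with p[i]+r[k−i]=r[k] of pieces[k−i].
pieces[7] = 2
pieces[8] = 2
pieces[9] = 1
pieces[10] = 2

2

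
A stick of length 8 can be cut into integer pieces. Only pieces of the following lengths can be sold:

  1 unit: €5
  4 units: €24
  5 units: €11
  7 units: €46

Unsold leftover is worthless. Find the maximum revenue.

51

Let f[k] be the best obtainable value from length k. For each k, try every first piece i and keep the best of price[i] + f[k−i].
f[1] = 5
f[2] = 10  (first piece 1, then f[1]=5)
f[3] = 15  (first piece 1, then f[2]=10)
f[4] = 24
f[5] = 29  (first piece 1, then f[4]=24)
f[6] = 34  (first piece 1, then f[5]=29)
f[7] = 46
f[8] = 51  (first piece 1, then f[7]=46)
One optimal cutting: 7 + 1 → €51.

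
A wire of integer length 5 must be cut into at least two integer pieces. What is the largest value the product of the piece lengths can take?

Let prod[k] be the best product for length k (with at least one cut). For each first piece i, the rest contributes max(k−i, prod[k−i]).
prod[2] = 1*max(1,0) = 1*1 = 1
prod[3] = max(1*2, 2*1) = 2
prod[4] = max(1*3, 2*2, 3*1) = 4
prod[5] = max(1*4, 2*3, 3*2, 4*1) = 6
One optimal split: 3 + 2; product 3*2 = 6.

6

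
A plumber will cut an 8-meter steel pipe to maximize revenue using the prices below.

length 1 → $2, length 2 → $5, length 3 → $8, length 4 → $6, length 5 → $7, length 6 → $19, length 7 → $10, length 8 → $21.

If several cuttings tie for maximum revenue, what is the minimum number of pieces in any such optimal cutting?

Build r[k] bottom-up: r[k] = max over allowed piece i of (p[i] + r[k−i]).
r[1] = 2
r[2] = max(2+2, 5+0) = 5
r[3] = max(2+5, 5+2, 8+0) = 8
r[4] = max(2+8, 5+5, 8+2, 6+0) = 10
r[5] = max(2+10, 5+8, 8+5, 6+2, 7+0) = 13
r[6] = max(2+13, 5+10, 8+8, 6+5, 7+2, 19+0) = 19
r[7] = max(2+19, 5+13, 8+10, …, 19+2, 10+0) = 21
r[8] = max(2+21, 5+19, 8+13, …, 10+2, 21+0) = 24
Maximum revenue is $24.
Now minimize piece count subject to staying optimal: for each k, pieces[k] = 1 + min over i with p[i]+r[k−i]=r[k] of pieces[k−i].
pieces[5] = 2
pieces[6] = 1
pieces[7] = 2
pieces[8] = 2

2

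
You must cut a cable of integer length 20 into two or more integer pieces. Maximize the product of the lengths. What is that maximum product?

Let m[k] be the best product for length k (with at least one cut). For each first piece i, the rest contributes max(k−i, m[k−i]).
m[2] = 1×max(1,0) = 1×1 = 1
m[3] = max(1×2, 2×1) = 2
m[4] = max(1×3, 2×2, 3×1) = 4
m[5] = max(1×4, 2×3, 3×2, 4×1) = 6
m[6] = max(1×6, 2×4, 3×3, 4×2, 5×1) = 9
m[7] = max(1×9, 2×6, 3×4, 4×3, 5×2, 6×1) = 12
m[8] = max(1×12, 2×9, 3×6, …, 6×2, 7×1) = 18
m[9] = max(1×18, 2×12, 3×9, …, 7×2, 8×1) = 27
m[10] = max(1×27, 2×18, 3×12, …, 8×2, 9×1) = 36
m[11] = max(1×36, 2×27, 3×18, …, 9×2, 10×1) = 54
m[12] = max(1×54, 2×36, 3×27, …, 10×2, 11×1) = 81
m[13] = max(1×81, 2×54, 3×36, …, 11×2, 12×1) = 108
m[14] = max(1×108, 2×81, 3×54, …, 12×2, 13×1) = 162
m[15] = max(1×162, 2×108, 3×81, …, 13×2, 14×1) = 243
m[16] = max(1×243, 2×162, 3×108, …, 14×2, 15×1) = 324
m[17] = max(1×324, 2×243, 3×162, …, 15×2, 16×1) = 486
m[18] = max(1×486, 2×324, 3×243, …, 16×2, 17×1) = 729
m[19] = max(1×729, 2×486, 3×324, …, 17×2, 18×1) = 972
m[20] = max(1×972, 2×729, 3×486, …, 18×2, 19×1) = 1458
One optimal split: 3 + 3 + 3 + 3 + 3 + 3 + 2; product 3×3×3×3×3×3×2 = 1458.

1458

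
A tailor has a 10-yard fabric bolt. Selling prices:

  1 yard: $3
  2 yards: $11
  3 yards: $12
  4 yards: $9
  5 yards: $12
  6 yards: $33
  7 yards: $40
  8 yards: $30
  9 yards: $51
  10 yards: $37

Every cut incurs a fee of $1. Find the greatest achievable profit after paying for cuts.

53

Build r[k] bottom-up: r[k] = max over allowed piece i of (p[i] + r[k−i]) − 1 per cut.
r[1] = 3
r[2] = max(3+3-1, 11+0) = 11
r[3] = max(3+11-1, 11+3-1, 12+0) = 13
r[4] = max(3+13-1, 11+11-1, 12+3-1, 9+0) = 21
r[5] = max(3+21-1, 11+13-1, 12+11-1, 9+3-1, 12+0) = 23
r[6] = max(3+23-1, 11+21-1, 12+13-1, 9+11-1, 12+3-1, 33+0) = 33
r[7] = max(3+33-1, 11+23-1, 12+21-1, …, 33+3-1, 40+0) = 40
r[8] = max(3+40-1, 11+33-1, 12+23-1, …, 40+3-1, 30+0) = 43
r[9] = max(3+43-1, 11+40-1, 12+33-1, …, 30+3-1, 51+0) = 51
r[10] = max(3+51-1, 11+43-1, 12+40-1, …, 51+3-1, 37+0) = 53
One optimal plan: pieces 9 + 1 (1 cut) → $54 − $1 = $53.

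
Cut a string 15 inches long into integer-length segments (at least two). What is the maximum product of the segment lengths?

Let m[k] be the best product for length k (with at least one cut). For each first piece i, the rest contributes max(k−i, m[k−i]).
m[2] = 1·max(1,0) = 1·1 = 1
m[3] = max(1·2, 2·1) = 2
m[4] = max(1·3, 2·2, 3·1) = 4
m[5] = max(1·4, 2·3, 3·2, 4·1) = 6
m[6] = max(1·6, 2·4, 3·3, 4·2, 5·1) = 9
m[7] = max(1·9, 2·6, 3·4, 4·3, 5·2, 6·1) = 12
m[8] = max(1·12, 2·9, 3·6, …, 6·2, 7·1) = 18
m[9] = max(1·18, 2·12, 3·9, …, 7·2, 8·1) = 27
m[10] = max(1·27, 2·18, 3·12, …, 8·2, 9·1) = 36
m[11] = max(1·36, 2·27, 3·18, …, 9·2, 10·1) = 54
m[12] = max(1·54, 2·36, 3·27, …, 10·2, 11·1) = 81
m[13] = max(1·81, 2·54, 3·36, …, 11·2, 12·1) = 108
m[14] = max(1·108, 2·81, 3·54, …, 12·2, 13·1) = 162
m[15] = max(1·162, 2·108, 3·81, …, 13·2, 14·1) = 243
One optimal split: 3 + 3 + 3 + 3 + 3; product 3·3·3·3·3 = 243.

243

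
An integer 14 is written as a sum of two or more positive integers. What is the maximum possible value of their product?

Fill g[k] for k=2..14: at each k try every first piece i and multiply by the better of (k−i) uncut or g[k−i].
g[2] = 1×max(1,0) = 1×1 = 1
g[3] = max(1×2, 2×1) = 2
g[4] = max(1×3, 2×2, 3×1) = 4
g[5] = max(1×4, 2×3, 3×2, 4×1) = 6
g[6] = max(1×6, 2×4, 3×3, 4×2, 5×1) = 9
g[7] = max(1×9, 2×6, 3×4, 4×3, 5×2, 6×1) = 12
g[8] = max(1×12, 2×9, 3×6, …, 6×2, 7×1) = 18
g[9] = max(1×18, 2×12, 3×9, …, 7×2, 8×1) = 27
g[10] = max(1×27, 2×18, 3×12, …, 8×2, 9×1) = 36
g[11] = max(1×36, 2×27, 3×18, …, 9×2, 10×1) = 54
g[12] = max(1×54, 2×36, 3×27, …, 10×2, 11×1) = 81
g[13] = max(1×81, 2×54, 3×36, …, 11×2, 12×1) = 108
g[14] = max(1×108, 2×81, 3×54, …, 12×2, 13×1) = 162
One optimal split: 3 + 3 + 3 + 3 + 2; product 3×3×3×3×2 = 162.

162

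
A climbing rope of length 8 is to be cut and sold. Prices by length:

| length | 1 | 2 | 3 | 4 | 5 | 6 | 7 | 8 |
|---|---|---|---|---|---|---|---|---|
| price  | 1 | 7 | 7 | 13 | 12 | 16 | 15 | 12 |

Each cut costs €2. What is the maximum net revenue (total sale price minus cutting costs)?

24

Consider every possible first cut. net[k] is the best of p[i]+net[k−i] over all sellable i≤k, charging 2 whenever i<k.
net[1] = 1
net[2] = 7
net[3] = 7
net[4] = 13
net[5] = 12  (first piece 1, then net[4]=13)
net[6] = 18  (first piece 2, then net[4]=13)
net[7] = 18  (first piece 3, then net[4]=13)
net[8] = 24  (first piece 4, then net[4]=13)
One optimal plan: pieces 4 + 4 (1 cut) → €26 − €2 = €24.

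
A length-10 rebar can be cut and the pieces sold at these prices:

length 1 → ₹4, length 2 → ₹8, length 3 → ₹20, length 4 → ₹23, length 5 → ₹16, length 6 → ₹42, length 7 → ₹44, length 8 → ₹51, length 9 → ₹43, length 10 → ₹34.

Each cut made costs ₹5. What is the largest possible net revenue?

Consider every possible first cut. r[k] is the best of p[i]+r[k−i] over all sellable i≤k, charging 5 whenever i<k.
r[1] = 4
r[2] = max(4+4-5, 8+0) = 8
r[3] = max(4+8-5, 8+4-5, 20+0) = 20
r[4] = max(4+20-5, 8+8-5, 20+4-5, 23+0) = 23
r[5] = max(4+23-5, 8+20-5, 20+8-5, 23+4-5, 16+0) = 23
r[6] = max(4+23-5, 8+23-5, 20+20-5, 23+8-5, 16+4-5, 42+0) = 42
r[7] = max(4+42-5, 8+23-5, 20+23-5, …, 42+4-5, 44+0) = 44
r[8] = max(4+44-5, 8+42-5, 20+23-5, …, 44+4-5, 51+0) = 51
r[9] = max(4+51-5, 8+44-5, 20+42-5, …, 51+4-5, 43+0) = 57
r[10] = max(4+57-5, 8+51-5, 20+44-5, …, 43+4-5, 34+0) = 60
One optimal plan: pieces 6 + 4 (1 cut) → ₹65 − ₹5 = ₹60.

60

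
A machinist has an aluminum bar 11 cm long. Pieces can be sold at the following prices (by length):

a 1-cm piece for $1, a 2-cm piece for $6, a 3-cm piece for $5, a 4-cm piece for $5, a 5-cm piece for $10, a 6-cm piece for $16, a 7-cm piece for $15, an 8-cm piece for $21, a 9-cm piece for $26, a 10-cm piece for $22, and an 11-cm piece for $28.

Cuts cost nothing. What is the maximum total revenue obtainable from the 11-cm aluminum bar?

32

Let v[k] be the best obtainable value from length k. For each k, try every first piece i and keep the best of price[i] + v[k−i].
v[1] = 1
v[2] = 6
v[3] = 7  (first piece 1, then v[2]=6)
v[4] = 12  (first piece 2, then v[2]=6)
v[5] = 13  (first piece 1, then v[4]=12)
v[6] = 18  (first piece 2, then v[4]=12)
v[7] = 19  (first piece 1, then v[6]=18)
v[8] = 24  (first piece 2, then v[6]=18)
v[9] = 26
v[10] = 30  (first piece 2, then v[8]=24)
v[11] = 32  (first piece 2, then v[9]=26)
One optimal cutting: 9 + 2 → $26 + $6 = $32.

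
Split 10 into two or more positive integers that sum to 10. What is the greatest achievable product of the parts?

36

Fill g[k] for k=2..10: at each k try every first piece i and multiply by the better of (k−i) uncut or g[k−i].
g[2] = 1*max(1,0) = 1*1 = 1
g[3] = 1*max(2,1) = 1*2 = 2
g[4] = 2*max(2,1) = 2*2 = 4
g[5] = 2*max(3,2) = 2*3 = 6
g[6] = 3*max(3,2) = 3*3 = 9
g[7] = 2*max(5,6) = 2*6 = 12
g[8] = 2*max(6,9) = 2*9 = 18
g[9] = 3*max(6,9) = 3*9 = 27
g[10] = 2*max(8,18) = 2*18 = 36
One optimal split: 3 + 3 + 2 + 2; product 3*3*2*2 = 36.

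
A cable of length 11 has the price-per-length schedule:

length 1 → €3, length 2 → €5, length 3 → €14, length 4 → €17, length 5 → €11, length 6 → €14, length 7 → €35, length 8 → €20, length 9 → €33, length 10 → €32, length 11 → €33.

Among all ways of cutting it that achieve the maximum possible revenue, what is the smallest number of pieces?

2

Build r[k] bottom-up: r[k] = max over allowed piece i of (p[i] + r[k−i]).
r[1] = 3
r[2] = max(3+3, 5+0) = 6
r[3] = max(3+6, 5+3, 14+0) = 14
r[4] = max(3+14, 5+6, 14+3, 17+0) = 17
r[5] = max(3+17, 5+14, 14+6, 17+3, 11+0) = 20
r[6] = max(3+20, 5+17, 14+14, 17+6, 11+3, 14+0) = 28
r[7] = max(3+28, 5+20, 14+17, …, 14+3, 35+0) = 35
r[8] = max(3+35, 5+28, 14+20, …, 35+3, 20+0) = 38
r[9] = max(3+38, 5+35, 14+28, …, 20+3, 33+0) = 42
r[10] = max(3+42, 5+38, 14+35, …, 33+3, 32+0) = 49
r[11] = max(3+49, 5+42, 14+38, …, 32+3, 33+0) = 52
Maximum revenue is €52.
Now minimize piece count subject to staying optimal: for each k, pieces[k] = 1 + min over i with p[i]+r[k−i]=r[k] of pieces[k−i].
pieces[8] = 2
pieces[9] = 3
pieces[10] = 2
pieces[11] = 2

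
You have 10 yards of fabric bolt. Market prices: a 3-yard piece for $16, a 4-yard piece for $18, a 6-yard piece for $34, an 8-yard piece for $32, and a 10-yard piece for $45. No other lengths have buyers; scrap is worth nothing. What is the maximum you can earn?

Consider every possible first cut. f[k] is the best of p[i]+f[k−i] over all sellable i≤k.
f[1] = 0
f[2] = 0
f[3] = 16
f[4] = 18
f[5] = 18
f[6] = 34
f[7] = 34
f[8] = 36  (first piece 4, then f[4]=18)
f[9] = 50  (first piece 3, then f[6]=34)
f[10] = 52  (first piece 4, then f[6]=34)
One optimal cutting: 6 + 4 → $52.

52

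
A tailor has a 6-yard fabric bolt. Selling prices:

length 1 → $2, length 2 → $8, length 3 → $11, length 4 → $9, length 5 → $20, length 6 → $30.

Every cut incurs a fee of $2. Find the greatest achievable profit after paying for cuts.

Consider every possible first cut. net[k] is the best of p[i]+net[k−i] over all sellable i≤k, charging 2 whenever i<k.
net[1] = 2
net[2] = 8
net[3] = 11
net[4] = 14  (first piece 2, then net[2]=8)
net[5] = 20
net[6] = 30
Best is to make no cuts and sell whole for $30.

30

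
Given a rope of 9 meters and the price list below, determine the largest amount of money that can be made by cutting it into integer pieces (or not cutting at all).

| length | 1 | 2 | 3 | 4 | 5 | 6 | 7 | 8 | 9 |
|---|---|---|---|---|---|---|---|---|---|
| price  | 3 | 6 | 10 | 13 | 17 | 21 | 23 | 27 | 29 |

31

Let v[k] be the best obtainable value from length k. For each k, try every first piece i and keep the best of price[i] + v[k−i].
v[1] = 3
v[2] = 6  (first piece 1, then v[1]=3)
v[3] = 10
v[4] = 13  (first piece 1, then v[3]=10)
v[5] = 17
v[6] = 21
v[7] = 24  (first piece 1, then v[6]=21)
v[8] = 27  (first piece 1, then v[7]=24)
v[9] = 31  (first piece 3, then v[6]=21)
One optimal cutting: 6 + 3 → 21 + 10 = 31.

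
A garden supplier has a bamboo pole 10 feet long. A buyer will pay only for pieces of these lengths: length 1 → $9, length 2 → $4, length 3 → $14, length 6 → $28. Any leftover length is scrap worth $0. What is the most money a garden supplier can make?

Let best[k] be the best obtainable value from length k. For each k, try every first piece i and keep the best of price[i] + best[k−i].
best[1] = 9
best[2] = max(9+9, 4+0) = 18
best[3] = max(9+18, 4+9, 14+0) = 27
best[4] = max(9+27, 4+18, 14+9) = 36
best[5] = max(9+36, 4+27, 14+18) = 45
best[6] = max(9+45, 4+36, 14+27, 28+0) = 54
best[7] = max(9+54, 4+45, 14+36, 28+9) = 63
best[8] = max(9+63, 4+54, 14+45, 28+18) = 72
best[9] = max(9+72, 4+63, 14+54, 28+27) = 81
best[10] = max(9+81, 4+72, 14+63, 28+36) = 90
One optimal cutting: 1 + 1 + 1 + 1 + 1 + 1 + 1 + 1 + 1 + 1 → $90.

90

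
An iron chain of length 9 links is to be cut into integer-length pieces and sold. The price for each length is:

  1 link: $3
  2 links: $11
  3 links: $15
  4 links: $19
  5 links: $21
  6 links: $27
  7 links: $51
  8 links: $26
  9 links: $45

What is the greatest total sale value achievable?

Consider every possible first cut. v[k] is the best of p[i]+v[k−i] over all sellable i≤k.
v[1] = 3
v[2] = max(3+3, 11+0) = 11
v[3] = max(3+11, 11+3, 15+0) = 15
v[4] = max(3+15, 11+11, 15+3, 19+0) = 22
v[5] = max(3+22, 11+15, 15+11, 19+3, 21+0) = 26
v[6] = max(3+26, 11+22, 15+15, 19+11, 21+3, 27+0) = 33
v[7] = max(3+33, 11+26, 15+22, …, 27+3, 51+0) = 51
v[8] = max(3+51, 11+33, 15+26, …, 51+3, 26+0) = 54
v[9] = max(3+54, 11+51, 15+33, …, 26+3, 45+0) = 62
One optimal cutting: 7 + 2 → $51 + $11 = $62.

62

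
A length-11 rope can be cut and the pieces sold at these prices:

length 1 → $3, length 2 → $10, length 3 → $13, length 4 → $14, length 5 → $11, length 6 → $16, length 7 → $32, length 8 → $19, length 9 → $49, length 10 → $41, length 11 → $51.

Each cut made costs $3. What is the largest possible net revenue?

Let r[k] be the best obtainable value from length k. For each k, try every first piece i and keep the best of price[i] + r[k−i] minus the 3 cut fee when i<k.
r[1] = 3
r[2] = 10
r[3] = 13
r[4] = 17  (first piece 2, then r[2]=10)
r[5] = 20  (first piece 2, then r[3]=13)
r[6] = 24  (first piece 2, then r[4]=17)
r[7] = 32
r[8] = 32  (first piece 1, then r[7]=32)
r[9] = 49
r[10] = 49  (first piece 1, then r[9]=49)
r[11] = 56  (first piece 2, then r[9]=49)
One optimal plan: pieces 9 + 2 (1 cut) → $59 − $3 = $56.

56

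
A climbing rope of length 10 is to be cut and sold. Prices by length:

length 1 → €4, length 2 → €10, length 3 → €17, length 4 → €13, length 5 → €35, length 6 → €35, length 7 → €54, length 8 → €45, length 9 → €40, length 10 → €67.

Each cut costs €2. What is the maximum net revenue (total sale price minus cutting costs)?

69

Consider every possible first cut. net[k] is the best of p[i]+net[k−i] over all sellable i≤k, charging 2 whenever i<k.
net[1] = 4
net[2] = max(4+4-2, 10+0) = 10
net[3] = max(4+10-2, 10+4-2, 17+0) = 17
net[4] = max(4+17-2, 10+10-2, 17+4-2, 13+0) = 19
net[5] = max(4+19-2, 10+17-2, 17+10-2, 13+4-2, 35+0) = 35
net[6] = max(4+35-2, 10+19-2, 17+17-2, 13+10-2, 35+4-2, 35+0) = 37
net[7] = max(4+37-2, 10+35-2, 17+19-2, …, 35+4-2, 54+0) = 54
net[8] = max(4+54-2, 10+37-2, 17+35-2, …, 54+4-2, 45+0) = 56
net[9] = max(4+56-2, 10+54-2, 17+37-2, …, 45+4-2, 40+0) = 62
net[10] = max(4+62-2, 10+56-2, 17+54-2, …, 40+4-2, 67+0) = 69
One optimal plan: pieces 7 + 3 (1 cut) → €71 − €2 = €69.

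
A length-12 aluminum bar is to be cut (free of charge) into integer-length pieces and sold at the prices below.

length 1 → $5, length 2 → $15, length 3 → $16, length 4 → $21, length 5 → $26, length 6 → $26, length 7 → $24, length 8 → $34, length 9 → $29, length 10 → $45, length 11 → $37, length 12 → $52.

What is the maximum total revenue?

90

Build R[k] bottom-up: R[k] = max over allowed piece i of (p[i] + R[k−i]).
R[1] = 5
R[2] = 15
R[3] = 20  (first piece 1, then R[2]=15)
R[4] = 30  (first piece 2, then R[2]=15)
R[5] = 35  (first piece 1, then R[4]=30)
R[6] = 45  (first piece 2, then R[4]=30)
R[7] = 50  (first piece 1, then R[6]=45)
R[8] = 60  (first piece 2, then R[6]=45)
R[9] = 65  (first piece 1, then R[8]=60)
R[10] = 75  (first piece 2, then R[8]=60)
R[11] = 80  (first piece 1, then R[10]=75)
R[12] = 90  (first piece 2, then R[10]=75)
One optimal cutting: 2 + 2 + 2 + 2 + 2 + 2 → $15 + $15 + $15 + $15 + $15 + $15 = $90.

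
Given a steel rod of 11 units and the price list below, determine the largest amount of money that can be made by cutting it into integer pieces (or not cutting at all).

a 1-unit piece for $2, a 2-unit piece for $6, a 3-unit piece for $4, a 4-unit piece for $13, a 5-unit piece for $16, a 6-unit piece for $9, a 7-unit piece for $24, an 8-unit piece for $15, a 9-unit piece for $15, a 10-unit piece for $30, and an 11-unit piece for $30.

37

Build r[k] bottom-up: r[k] = max over allowed piece i of (p[i] + r[k−i]).
r[1] = 2
r[2] = max(2+2, 6+0) = 6
r[3] = max(2+6, 6+2, 4+0) = 8
r[4] = max(2+8, 6+6, 4+2, 13+0) = 13
r[5] = max(2+13, 6+8, 4+6, 13+2, 16+0) = 16
r[6] = max(2+16, 6+13, 4+8, 13+6, 16+2, 9+0) = 19
r[7] = max(2+19, 6+16, 4+13, …, 9+2, 24+0) = 24
r[8] = max(2+24, 6+19, 4+16, …, 24+2, 15+0) = 26
r[9] = max(2+26, 6+24, 4+19, …, 15+2, 15+0) = 30
r[10] = max(2+30, 6+26, 4+24, …, 15+2, 30+0) = 32
r[11] = max(2+32, 6+30, 4+26, …, 30+2, 30+0) = 37
One optimal cutting: 7 + 4 → $24 + $13 = $37.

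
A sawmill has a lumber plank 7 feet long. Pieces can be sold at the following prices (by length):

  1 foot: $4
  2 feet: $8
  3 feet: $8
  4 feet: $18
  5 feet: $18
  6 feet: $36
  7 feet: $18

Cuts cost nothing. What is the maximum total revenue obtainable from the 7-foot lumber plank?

40

Build v[k] bottom-up: v[k] = max over allowed piece i of (p[i] + v[k−i]).
v[1] = 4
v[2] = max(4+4, 8+0) = 8
v[3] = max(4+8, 8+4, 8+0) = 12
v[4] = max(4+12, 8+8, 8+4, 18+0) = 18
v[5] = max(4+18, 8+12, 8+8, 18+4, 18+0) = 22
v[6] = max(4+22, 8+18, 8+12, 18+8, 18+4, 36+0) = 36
v[7] = max(4+36, 8+22, 8+18, …, 36+4, 18+0) = 40
One optimal cutting: 6 + 1 → $36 + $4 = $40.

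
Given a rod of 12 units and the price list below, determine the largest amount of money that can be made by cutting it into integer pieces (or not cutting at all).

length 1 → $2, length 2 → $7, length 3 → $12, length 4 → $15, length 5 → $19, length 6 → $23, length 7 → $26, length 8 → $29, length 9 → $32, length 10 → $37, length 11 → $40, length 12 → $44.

Build best[k] bottom-up: best[k] = max over allowed piece i of (p[i] + best[k−i]).
best[1] = 2
best[2] = max(2+2, 7+0) = 7
best[3] = max(2+7, 7+2, 12+0) = 12
best[4] = max(2+12, 7+7, 12+2, 15+0) = 15
best[5] = max(2+15, 7+12, 12+7, 15+2, 19+0) = 19
best[6] = max(2+19, 7+15, 12+12, 15+7, 19+2, 23+0) = 24
best[7] = max(2+24, 7+19, 12+15, …, 23+2, 26+0) = 27
best[8] = max(2+27, 7+24, 12+19, …, 26+2, 29+0) = 31
best[9] = max(2+31, 7+27, 12+24, …, 29+2, 32+0) = 36
best[10] = max(2+36, 7+31, 12+27, …, 32+2, 37+0) = 39
best[11] = max(2+39, 7+36, 12+31, …, 37+2, 40+0) = 43
best[12] = max(2+43, 7+39, 12+36, …, 40+2, 44+0) = 48
One optimal cutting: 3 + 3 + 3 + 3 → $12 + $12 + $12 + $12 = $48.

48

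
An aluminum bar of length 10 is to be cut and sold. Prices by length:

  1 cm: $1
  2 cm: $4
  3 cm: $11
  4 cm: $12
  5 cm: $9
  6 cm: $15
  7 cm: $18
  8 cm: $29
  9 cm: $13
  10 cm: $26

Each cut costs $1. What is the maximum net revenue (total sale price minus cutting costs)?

Let net[k] be the best obtainable value from length k. For each k, try every first piece i and keep the best of price[i] + net[k−i] minus the 1 cut fee when i<k.
net[1] = 1
net[2] = max(1+1-1, 4+0) = 4
net[3] = max(1+4-1, 4+1-1, 11+0) = 11
net[4] = max(1+11-1, 4+4-1, 11+1-1, 12+0) = 12
net[5] = max(1+12-1, 4+11-1, 11+4-1, 12+1-1, 9+0) = 14
net[6] = max(1+14-1, 4+12-1, 11+11-1, 12+4-1, 9+1-1, 15+0) = 21
net[7] = max(1+21-1, 4+14-1, 11+12-1, …, 15+1-1, 18+0) = 22
net[8] = max(1+22-1, 4+21-1, 11+14-1, …, 18+1-1, 29+0) = 29
net[9] = max(1+29-1, 4+22-1, 11+21-1, …, 29+1-1, 13+0) = 31
net[10] = max(1+31-1, 4+29-1, 11+22-1, …, 13+1-1, 26+0) = 32
One optimal plan: pieces 8 + 2 (1 cut) → $33 − $1 = $32.

32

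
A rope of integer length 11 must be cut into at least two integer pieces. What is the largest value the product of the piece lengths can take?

54

Fill m[k] for k=2..11: at each k try every first piece i and multiply by the better of (k−i) uncut or m[k−i].
m[2] = 1·max(1,0) = 1·1 = 1
m[3] = max(1·2, 2·1) = 2
m[4] = max(1·3, 2·2, 3·1) = 4
m[5] = max(1·4, 2·3, 3·2, 4·1) = 6
m[6] = max(1·6, 2·4, 3·3, 4·2, 5·1) = 9
m[7] = max(1·9, 2·6, 3·4, 4·3, 5·2, 6·1) = 12
m[8] = max(1·12, 2·9, 3·6, …, 6·2, 7·1) = 18
m[9] = max(1·18, 2·12, 3·9, …, 7·2, 8·1) = 27
m[10] = max(1·27, 2·18, 3·12, …, 8·2, 9·1) = 36
m[11] = max(1·36, 2·27, 3·18, …, 9·2, 10·1) = 54
One optimal split: 3 + 3 + 3 + 2; product 3·3·3·2 = 54.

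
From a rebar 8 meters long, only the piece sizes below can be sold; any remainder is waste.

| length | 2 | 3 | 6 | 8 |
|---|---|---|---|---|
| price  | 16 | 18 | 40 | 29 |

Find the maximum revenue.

Let f[k] be the best obtainable value from length k. For each k, try every first piece i and keep the best of price[i] + f[k−i].
f[1] = 0
f[2] = 16
f[3] = max(16+0, 18+0) = 18
f[4] = max(16+16, 18+0) = 32
f[5] = max(16+18, 18+16) = 34
f[6] = max(16+32, 18+18, 40+0) = 48
f[7] = max(16+34, 18+32, 40+0) = 50
f[8] = max(16+48, 18+34, 40+16, 29+0) = 64
One optimal cutting: 2 + 2 + 2 + 2 → ₹64.

64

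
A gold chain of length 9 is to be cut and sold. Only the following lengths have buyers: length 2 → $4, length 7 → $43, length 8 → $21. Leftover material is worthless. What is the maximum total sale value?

47

Let best[k] be the best obtainable value from length k. For each k, try every first piece i and keep the best of price[i] + best[k−i].
best[1] = 0
best[2] = 4
best[3] = 4
best[4] = 8  (first piece 2, then best[2]=4)
best[5] = 8
best[6] = 12  (first piece 2, then best[4]=8)
best[7] = max(4+8, 43+0) = 43
best[8] = max(4+12, 43+0, 21+0) = 43
best[9] = max(4+43, 43+4, 21+0) = 47
One optimal cutting: 7 + 2 → $47.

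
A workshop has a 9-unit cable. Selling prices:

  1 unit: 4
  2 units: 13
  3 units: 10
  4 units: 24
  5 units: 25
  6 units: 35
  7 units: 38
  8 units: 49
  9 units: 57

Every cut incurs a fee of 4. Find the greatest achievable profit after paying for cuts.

57

Let r[k] be the best obtainable value from length k. For each k, try every first piece i and keep the best of price[i] + r[k−i] minus the 4 cut fee when i<k.
r[1] = 4
r[2] = 13
r[3] = 13  (first piece 1, then r[2]=13)
r[4] = 24
r[5] = 25
r[6] = 35
r[7] = 38
r[8] = 49
r[9] = 57
Best is to make no cuts and sell whole for 57.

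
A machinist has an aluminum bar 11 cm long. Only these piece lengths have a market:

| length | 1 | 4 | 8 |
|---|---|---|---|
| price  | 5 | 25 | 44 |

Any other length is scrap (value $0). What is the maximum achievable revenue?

Consider every possible first cut. best[k] is the best of p[i]+best[k−i] over all sellable i≤k.
best[1] = 5
best[2] = 10  (first piece 1, then best[1]=5)
best[3] = 15  (first piece 1, then best[2]=10)
best[4] = 25
best[5] = 30  (first piece 1, then best[4]=25)
best[6] = 35  (first piece 1, then best[5]=30)
best[7] = 40  (first piece 1, then best[6]=35)
best[8] = 50  (first piece 4, then best[4]=25)
best[9] = 55  (first piece 1, then best[8]=50)
best[10] = 60  (first piece 1, then best[9]=55)
best[11] = 65  (first piece 1, then best[10]=60)
One optimal cutting: 4 + 4 + 1 + 1 + 1 → $65.

65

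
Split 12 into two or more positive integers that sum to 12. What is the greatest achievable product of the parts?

Fill g[k] for k=2..12: at each k try every first piece i and multiply by the better of (k−i) uncut or g[k−i].
Small cases: g[2]=1, g[3]=2, g[4]=4.
g[5] = 2×max(3,2) = 2×3 = 6
g[6] = 3×max(3,2) = 3×3 = 9
g[7] = 2×max(5,6) = 2×6 = 12
g[8] = 2×max(6,9) = 2×9 = 18
g[9] = 3×max(6,9) = 3×9 = 27
g[10] = 2×max(8,18) = 2×18 = 36
g[11] = 2×max(9,27) = 2×27 = 54
g[12] = 3×max(9,27) = 3×27 = 81
One optimal split: 3 + 3 + 3 + 3; product 3×3×3×3 = 81.

81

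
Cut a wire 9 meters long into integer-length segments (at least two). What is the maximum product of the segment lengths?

27

Fill f[k] for k=2..9: at each k try every first piece i and multiply by the better of (k−i) uncut or f[k−i].
Small cases: f[2]=1.
f[3] = 1×max(2,1) = 1×2 = 2
f[4] = 2×max(2,1) = 2×2 = 4
f[5] = 2×max(3,2) = 2×3 = 6
f[6] = 3×max(3,2) = 3×3 = 9
f[7] = 2×max(5,6) = 2×6 = 12
f[8] = 2×max(6,9) = 2×9 = 18
f[9] = 3×max(6,9) = 3×9 = 27
One optimal split: 3 + 3 + 3; product 3×3×3 = 27.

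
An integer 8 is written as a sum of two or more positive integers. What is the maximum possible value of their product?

Fill f[k] for k=2..8: at each k try every first piece i and multiply by the better of (k−i) uncut or f[k−i].
f[2] = 1*max(1,0) = 1*1 = 1
f[3] = 1*max(2,1) = 1*2 = 2
f[4] = 2*max(2,1) = 2*2 = 4
f[5] = 2*max(3,2) = 2*3 = 6
f[6] = 3*max(3,2) = 3*3 = 9
f[7] = 2*max(5,6) = 2*6 = 12
f[8] = 2*max(6,9) = 2*9 = 18
One optimal split: 3 + 3 + 2; product 3*3*2 = 18.

18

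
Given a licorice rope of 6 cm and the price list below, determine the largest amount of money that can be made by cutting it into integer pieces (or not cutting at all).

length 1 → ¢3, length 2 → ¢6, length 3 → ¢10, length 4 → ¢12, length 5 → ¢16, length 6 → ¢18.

20

Build best[k] bottom-up: best[k] = max over allowed piece i of (p[i] + best[k−i]).
best[1] = 3
best[2] = max(3+3, 6+0) = 6
best[3] = max(3+6, 6+3, 10+0) = 10
best[4] = max(3+10, 6+6, 10+3, 12+0) = 13
best[5] = max(3+13, 6+10, 10+6, 12+3, 16+0) = 16
best[6] = max(3+16, 6+13, 10+10, 12+6, 16+3, 18+0) = 20
One optimal cutting: 3 + 3 → ¢10 + ¢10 = ¢20.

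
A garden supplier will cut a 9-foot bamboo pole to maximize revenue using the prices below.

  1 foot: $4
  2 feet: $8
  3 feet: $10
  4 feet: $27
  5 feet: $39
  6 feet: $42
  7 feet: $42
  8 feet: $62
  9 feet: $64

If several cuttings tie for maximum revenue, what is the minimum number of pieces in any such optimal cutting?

Let r[k] be the best obtainable value from length k. For each k, try every first piece i and keep the best of price[i] + r[k−i].
r[1] = 4
r[2] = max(4+4, 8+0) = 8
r[3] = max(4+8, 8+4, 10+0) = 12
r[4] = max(4+12, 8+8, 10+4, 27+0) = 27
r[5] = max(4+27, 8+12, 10+8, 27+4, 39+0) = 39
r[6] = max(4+39, 8+27, 10+12, 27+8, 39+4, 42+0) = 43
r[7] = max(4+43, 8+39, 10+27, …, 42+4, 42+0) = 47
r[8] = max(4+47, 8+43, 10+39, …, 42+4, 62+0) = 62
r[9] = max(4+62, 8+47, 10+43, …, 62+4, 64+0) = 66
Maximum revenue is $66.
Now minimize piece count subject to staying optimal: for each k, pieces[k] = 1 + min over i with p[i]+r[k−i]=r[k] of pieces[k−i].
pieces[6] = 2
pieces[7] = 2
pieces[8] = 1
pieces[9] = 2

2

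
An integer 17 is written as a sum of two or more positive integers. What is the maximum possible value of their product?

486

Fill g[k] for k=2..17: at each k try every first piece i and multiply by the better of (k−i) uncut or g[k−i].
g[2] = 1·max(1,0) = 1·1 = 1
g[3] = max(1·2, 2·1) = 2
g[4] = max(1·3, 2·2, 3·1) = 4
g[5] = max(1·4, 2·3, 3·2, 4·1) = 6
g[6] = max(1·6, 2·4, 3·3, 4·2, 5·1) = 9
g[7] = max(1·9, 2·6, 3·4, 4·3, 5·2, 6·1) = 12
g[8] = max(1·12, 2·9, 3·6, …, 6·2, 7·1) = 18
g[9] = max(1·18, 2·12, 3·9, …, 7·2, 8·1) = 27
g[10] = max(1·27, 2·18, 3·12, …, 8·2, 9·1) = 36
g[11] = max(1·36, 2·27, 3·18, …, 9·2, 10·1) = 54
g[12] = max(1·54, 2·36, 3·27, …, 10·2, 11·1) = 81
g[13] = max(1·81, 2·54, 3·36, …, 11·2, 12·1) = 108
g[14] = max(1·108, 2·81, 3·54, …, 12·2, 13·1) = 162
g[15] = max(1·162, 2·108, 3·81, …, 13·2, 14·1) = 243
g[16] = max(1·243, 2·162, 3·108, …, 14·2, 15·1) = 324
g[17] = max(1·324, 2·243, 3·162, …, 15·2, 16·1) = 486
One optimal split: 3 + 3 + 3 + 3 + 3 + 2; product 3·3·3·3·3·2 = 486.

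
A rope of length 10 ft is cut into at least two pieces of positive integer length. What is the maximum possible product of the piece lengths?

Let m[k] be the best product for length k (with at least one cut). For each first piece i, the rest contributes max(k−i, m[k−i]).
m[2] = 1*max(1,0) = 1*1 = 1
m[3] = 1*max(2,1) = 1*2 = 2
m[4] = 2*max(2,1) = 2*2 = 4
m[5] = 2*max(3,2) = 2*3 = 6
m[6] = 3*max(3,2) = 3*3 = 9
m[7] = 2*max(5,6) = 2*6 = 12
m[8] = 2*max(6,9) = 2*9 = 18
m[9] = 3*max(6,9) = 3*9 = 27
m[10] = 2*max(8,18) = 2*18 = 36
One optimal split: 3 + 3 + 2 + 2; product 3*3*2*2 = 36.

36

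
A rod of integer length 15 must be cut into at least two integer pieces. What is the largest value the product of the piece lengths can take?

Define m[k] = max over 1≤i<k of i · max(k−i, m[k−i]); the inner max lets the remainder stay uncut if that's better.
Small cases: m[2]=1, m[3]=2, m[4]=4, m[5]=6, m[6]=9, m[7]=12, m[8]=18, m[9]=27.
m[10] = 2×max(8,18) = 2×18 = 36
m[11] = 2×max(9,27) = 2×27 = 54
m[12] = 3×max(9,27) = 3×27 = 81
m[13] = 2×max(11,54) = 2×54 = 108
m[14] = 2×max(12,81) = 2×81 = 162
m[15] = 3×max(12,81) = 3×81 = 243
One optimal split: 3 + 3 + 3 + 3 + 3; product 3×3×3×3×3 = 243.

243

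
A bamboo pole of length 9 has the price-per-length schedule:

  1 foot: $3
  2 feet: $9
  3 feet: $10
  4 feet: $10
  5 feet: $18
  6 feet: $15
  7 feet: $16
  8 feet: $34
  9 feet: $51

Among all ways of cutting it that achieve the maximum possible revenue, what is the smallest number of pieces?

1

Build r[k] bottom-up: r[k] = max over allowed piece i of (p[i] + r[k−i]).
r[1] = 3
r[2] = max(3+3, 9+0) = 9
r[3] = max(3+9, 9+3, 10+0) = 12
r[4] = max(3+12, 9+9, 10+3, 10+0) = 18
r[5] = max(3+18, 9+12, 10+9, 10+3, 18+0) = 21
r[6] = max(3+21, 9+18, 10+12, 10+9, 18+3, 15+0) = 27
r[7] = max(3+27, 9+21, 10+18, …, 15+3, 16+0) = 30
r[8] = max(3+30, 9+27, 10+21, …, 16+3, 34+0) = 36
r[9] = max(3+36, 9+30, 10+27, …, 34+3, 51+0) = 51
Maximum revenue is $51.
Now minimize piece count subject to staying optimal: for each k, pieces[k] = 1 + min over i with p[i]+r[k−i]=r[k] of pieces[k−i].
pieces[6] = 3
pieces[7] = 4
pieces[8] = 4
pieces[9] = 1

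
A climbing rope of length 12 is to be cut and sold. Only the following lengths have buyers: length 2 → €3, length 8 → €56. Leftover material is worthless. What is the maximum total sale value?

62

Let f[k] be the best obtainable value from length k. For each k, try every first piece i and keep the best of price[i] + f[k−i].
f[1] = 0
f[2] = 3
f[3] = 3
f[4] = 6  (first piece 2, then f[2]=3)
f[5] = 6
f[6] = 9  (first piece 2, then f[4]=6)
f[7] = 9
f[8] = 56
f[9] = 56
f[10] = 59  (first piece 2, then f[8]=56)
f[11] = 59
f[12] = 62  (first piece 2, then f[10]=59)
One optimal cutting: 8 + 2 + 2 → €62.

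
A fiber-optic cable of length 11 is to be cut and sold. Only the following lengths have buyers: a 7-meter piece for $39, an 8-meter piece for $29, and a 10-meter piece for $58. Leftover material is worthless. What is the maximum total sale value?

58

Consider every possible first cut. best[k] is the best of p[i]+best[k−i] over all sellable i≤k.
best[1] = 0
best[2] = 0
best[3] = 0
best[4] = 0
best[5] = 0
best[6] = 0
best[7] = 39
best[8] = 39
best[9] = 39
best[10] = 58
best[11] = 58
One optimal cutting: pieces 10 with 1 meter of scrap → $58.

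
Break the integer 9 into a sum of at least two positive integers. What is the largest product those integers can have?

27

Fill g[k] for k=2..9: at each k try every first piece i and multiply by the better of (k−i) uncut or g[k−i].
g[2] = 1×max(1,0) = 1×1 = 1
g[3] = 1×max(2,1) = 1×2 = 2
g[4] = 2×max(2,1) = 2×2 = 4
g[5] = 2×max(3,2) = 2×3 = 6
g[6] = 3×max(3,2) = 3×3 = 9
g[7] = 2×max(5,6) = 2×6 = 12
g[8] = 2×max(6,9) = 2×9 = 18
g[9] = 3×max(6,9) = 3×9 = 27
One optimal split: 3 + 3 + 3; product 3×3×3 = 27.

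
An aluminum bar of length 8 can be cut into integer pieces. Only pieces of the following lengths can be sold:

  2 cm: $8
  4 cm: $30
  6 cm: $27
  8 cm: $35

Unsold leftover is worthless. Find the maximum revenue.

60

Let r[k] be the best obtainable value from length k. For each k, try every first piece i and keep the best of price[i] + r[k−i].
r[1] = 0
r[2] = 8
r[3] = 8
r[4] = max(8+8, 30+0) = 30
r[5] = max(8+8, 30+0) = 30
r[6] = max(8+30, 30+8, 27+0) = 38
r[7] = max(8+30, 30+8, 27+0) = 38
r[8] = max(8+38, 30+30, 27+8, 35+0) = 60
One optimal cutting: 4 + 4 → $60.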